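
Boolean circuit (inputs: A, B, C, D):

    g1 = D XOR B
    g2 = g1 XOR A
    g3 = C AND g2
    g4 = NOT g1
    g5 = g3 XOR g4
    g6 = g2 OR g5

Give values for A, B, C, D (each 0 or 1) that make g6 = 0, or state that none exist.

A=1, B=1, C=0, D=0

g6 = g2 OR g5 must be 0, so both g2 = 0 and g5 = 0.
Check with A=1, B=1, C=0, D=0:
g1 = D XOR B = 0 XOR 1 = 1
g2 = g1 XOR A = 1 XOR 1 = 0
g3 = C AND g2 = 0 AND 0 = 0
g4 = NOT g1 = NOT 1 = 0
g5 = g3 XOR g4 = 0 XOR 0 = 0
g6 = g2 OR g5 = 0 OR 0 = 0
So g6 = 0 as required.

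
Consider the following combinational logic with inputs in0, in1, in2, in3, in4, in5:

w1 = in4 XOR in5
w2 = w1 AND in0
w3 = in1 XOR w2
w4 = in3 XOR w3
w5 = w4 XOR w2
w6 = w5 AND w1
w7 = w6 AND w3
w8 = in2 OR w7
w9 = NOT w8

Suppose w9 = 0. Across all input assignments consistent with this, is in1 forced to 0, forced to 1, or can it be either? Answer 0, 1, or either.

Both values of in1 occur among assignments with w9 = 0:
  in1=0: in0=0, in1=0, in2=1, in3=0, in4=0, in5=0
  in1=1: in0=0, in1=1, in2=0, in3=0, in4=0, in5=1

either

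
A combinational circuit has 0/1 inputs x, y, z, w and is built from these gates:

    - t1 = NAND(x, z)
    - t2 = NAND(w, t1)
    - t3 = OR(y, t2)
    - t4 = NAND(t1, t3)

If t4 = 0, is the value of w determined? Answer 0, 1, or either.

either

Both values of w occur among assignments with t4 = 0:
  w=0: x=0, y=0, z=0, w=0
  w=1: x=0, y=1, z=0, w=1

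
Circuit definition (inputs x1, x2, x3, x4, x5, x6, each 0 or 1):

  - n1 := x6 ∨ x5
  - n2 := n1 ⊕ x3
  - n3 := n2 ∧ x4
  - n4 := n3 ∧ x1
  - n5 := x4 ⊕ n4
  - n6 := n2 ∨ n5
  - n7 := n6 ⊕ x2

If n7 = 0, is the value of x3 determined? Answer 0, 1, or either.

either

Both values of x3 occur among assignments with n7 = 0:
  x3=0: x1=0, x2=0, x3=0, x4=0, x5=0, x6=0
  x3=1: x1=0, x2=0, x3=1, x4=0, x5=0, x6=1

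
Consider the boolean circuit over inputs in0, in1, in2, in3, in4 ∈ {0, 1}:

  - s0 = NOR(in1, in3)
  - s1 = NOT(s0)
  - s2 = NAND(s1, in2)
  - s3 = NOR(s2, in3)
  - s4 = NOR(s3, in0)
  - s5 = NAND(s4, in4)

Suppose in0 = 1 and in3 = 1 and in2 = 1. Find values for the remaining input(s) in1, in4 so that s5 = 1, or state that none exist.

in1=0, in4=0

s5 = NAND(s4, in4) must be 1, so at least one of s4, in4 is 0.
Check with in0 = 1 and in3 = 1 and in2 = 1 and in1=0, in4=0:
s0 = NOR(in1, in3) = NOR(0, 1) = 0
s1 = NOT(s0) = NOT 0 = 1
s2 = NAND(s1, in2) = NAND(1, 1) = 0
s3 = NOR(s2, in3) = NOR(0, 1) = 0
s4 = NOR(s3, in0) = NOR(0, 1) = 0
s5 = NAND(s4, in4) = NAND(0, 0) = 1
So s5 = 1.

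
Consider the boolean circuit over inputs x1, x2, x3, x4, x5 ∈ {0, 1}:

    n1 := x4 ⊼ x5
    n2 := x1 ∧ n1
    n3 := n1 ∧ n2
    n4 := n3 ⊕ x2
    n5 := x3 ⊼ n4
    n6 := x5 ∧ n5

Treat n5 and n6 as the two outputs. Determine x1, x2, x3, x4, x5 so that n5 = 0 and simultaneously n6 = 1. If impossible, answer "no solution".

no solution exists

Across all 32 input combinations, none give both n5 = 0 and n6 = 1.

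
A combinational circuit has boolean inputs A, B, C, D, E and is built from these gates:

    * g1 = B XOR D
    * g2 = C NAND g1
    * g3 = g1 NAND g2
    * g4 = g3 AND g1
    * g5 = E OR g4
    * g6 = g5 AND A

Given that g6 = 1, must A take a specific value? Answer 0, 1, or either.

1

g6 = g5 AND A must be 1, so both g5 = 1 and A = 1.
g5 = E OR g4 must be 1, so at least one of E, g4 is 1.
Every assignment with g6 = 1 has A = 1; there are 10 such assignment(s).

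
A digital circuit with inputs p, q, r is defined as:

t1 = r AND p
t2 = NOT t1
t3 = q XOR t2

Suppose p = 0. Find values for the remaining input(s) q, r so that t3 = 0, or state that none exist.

q=1 r=1

t3 = q XOR t2 must be 0, so q and t2 are equal.
Check with p = 0 and q=1, r=1:
t1 = r AND p = 1 AND 0 = 0
t2 = NOT t1 = NOT 0 = 1
t3 = q XOR t2 = 1 XOR 1 = 0
So t3 = 0.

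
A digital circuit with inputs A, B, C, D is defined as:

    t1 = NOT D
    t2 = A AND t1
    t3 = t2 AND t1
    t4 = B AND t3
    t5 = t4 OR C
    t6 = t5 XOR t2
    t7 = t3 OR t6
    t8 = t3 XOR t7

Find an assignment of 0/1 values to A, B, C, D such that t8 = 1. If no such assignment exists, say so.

Check with A=0, B=0, C=1, D=1:
t1 = NOT D = NOT 1 = 0
t2 = A AND t1 = 0 AND 0 = 0
t3 = t2 AND t1 = 0 AND 0 = 0
t4 = B AND t3 = 0 AND 0 = 0
t5 = t4 OR C = 0 OR 1 = 1
t6 = t5 XOR t2 = 1 XOR 0 = 1
t7 = t3 OR t6 = 0 OR 1 = 1
t8 = t3 XOR t7 = 0 XOR 1 = 1
So t8 = 1 as required.

A=0, B=0, C=1, D=1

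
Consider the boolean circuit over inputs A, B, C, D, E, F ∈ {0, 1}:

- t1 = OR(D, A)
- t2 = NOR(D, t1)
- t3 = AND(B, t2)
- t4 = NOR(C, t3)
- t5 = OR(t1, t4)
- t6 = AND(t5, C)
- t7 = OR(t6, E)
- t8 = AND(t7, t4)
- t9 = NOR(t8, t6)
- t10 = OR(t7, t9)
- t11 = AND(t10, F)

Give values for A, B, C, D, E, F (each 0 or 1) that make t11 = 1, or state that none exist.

t11 = AND(t10, F) must be 1, so both t10 = 1 and F = 1.
t10 = OR(t7, t9) must be 1, so at least one of t7, t9 is 1.
Check with A=0, B=1, C=0, D=0, E=0, F=1:
t1 = OR(D, A) = OR(0, 0) = 0
t2 = NOR(D, t1) = NOR(0, 0) = 1
t3 = AND(B, t2) = AND(1, 1) = 1
t4 = NOR(C, t3) = NOR(0, 1) = 0
t5 = OR(t1, t4) = OR(0, 0) = 0
t6 = AND(t5, C) = AND(0, 0) = 0
t7 = OR(t6, E) = OR(0, 0) = 0
t8 = AND(t7, t4) = AND(0, 0) = 0
t9 = NOR(t8, t6) = NOR(0, 0) = 1
t10 = OR(t7, t9) = OR(0, 1) = 1
t11 = AND(t10, F) = AND(1, 1) = 1
So t11 = 1 as required.

A=0, B=1, C=0, D=0, E=0, F=1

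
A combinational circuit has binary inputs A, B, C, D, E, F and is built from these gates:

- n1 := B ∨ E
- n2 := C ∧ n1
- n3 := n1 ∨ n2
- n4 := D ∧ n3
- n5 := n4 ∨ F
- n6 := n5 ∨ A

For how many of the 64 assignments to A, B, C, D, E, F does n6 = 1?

54

n6 = n5 ∨ A must be 1, so at least one of n5, A is 1.
Enumerating the 64 input combinations, 54 give n6 = 1 and 10 give n6 = 0.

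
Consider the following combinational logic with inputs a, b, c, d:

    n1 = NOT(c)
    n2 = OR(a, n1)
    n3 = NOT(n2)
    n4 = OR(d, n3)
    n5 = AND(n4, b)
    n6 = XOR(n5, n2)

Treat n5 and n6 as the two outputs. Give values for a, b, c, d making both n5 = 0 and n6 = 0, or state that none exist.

Check with a=0, b=0, c=1, d=0:
n1 = NOT(c) = NOT 1 = 0
n2 = OR(a, n1) = OR(0, 0) = 0
n3 = NOT(n2) = NOT 0 = 1
n4 = OR(d, n3) = OR(0, 1) = 1
n5 = AND(n4, b) = AND(1, 0) = 0
n6 = XOR(n5, n2) = XOR(0, 0) = 0
So n5 = 0 and n6 = 0.

a=0, b=0, c=1, d=0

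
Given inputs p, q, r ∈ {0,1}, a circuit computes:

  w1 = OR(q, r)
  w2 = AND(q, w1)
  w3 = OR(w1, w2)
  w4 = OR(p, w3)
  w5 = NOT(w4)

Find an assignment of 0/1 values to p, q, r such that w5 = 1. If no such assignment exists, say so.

p=0, q=0, r=0

Check with p=0, q=0, r=0:
w1 = OR(q, r) = OR(0, 0) = 0
w2 = AND(q, w1) = AND(0, 0) = 0
w3 = OR(w1, w2) = OR(0, 0) = 0
w4 = OR(p, w3) = OR(0, 0) = 0
w5 = NOT(w4) = NOT 0 = 1
So w5 = 1 as required.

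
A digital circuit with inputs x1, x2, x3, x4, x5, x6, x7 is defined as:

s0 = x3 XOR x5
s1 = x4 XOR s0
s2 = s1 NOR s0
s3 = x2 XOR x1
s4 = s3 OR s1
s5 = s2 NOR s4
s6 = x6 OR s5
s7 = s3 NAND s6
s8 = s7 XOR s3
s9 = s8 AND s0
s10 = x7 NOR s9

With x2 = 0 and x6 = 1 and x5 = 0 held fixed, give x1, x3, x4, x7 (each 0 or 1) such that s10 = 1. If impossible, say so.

Check with x2 = 0 and x6 = 1 and x5 = 0 and x1=0, x3=0, x4=0, x7=0:
s0 = x3 XOR x5 = 0 XOR 0 = 0
s1 = x4 XOR s0 = 0 XOR 0 = 0
s2 = s1 NOR s0 = 0 NOR 0 = 1
s3 = x2 XOR x1 = 0 XOR 0 = 0
s4 = s3 OR s1 = 0 OR 0 = 0
s5 = s2 NOR s4 = 1 NOR 0 = 0
s6 = x6 OR s5 = 1 OR 0 = 1
s7 = s3 NAND s6 = 0 NAND 1 = 1
s8 = s7 XOR s3 = 1 XOR 0 = 1
s9 = s8 AND s0 = 1 AND 0 = 0
s10 = x7 NOR s9 = 0 NOR 0 = 1
So s10 = 1.

x1=0, x3=0, x4=0, x7=0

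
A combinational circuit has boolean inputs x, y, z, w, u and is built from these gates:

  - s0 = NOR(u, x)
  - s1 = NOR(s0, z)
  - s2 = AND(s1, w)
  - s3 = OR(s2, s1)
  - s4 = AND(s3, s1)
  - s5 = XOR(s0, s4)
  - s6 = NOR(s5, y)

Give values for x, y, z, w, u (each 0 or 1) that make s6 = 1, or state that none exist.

Check with x=1 y=0 z=1 w=0 u=0:
s0 = NOR(u, x) = NOR(0, 1) = 0
s1 = NOR(s0, z) = NOR(0, 1) = 0
s2 = AND(s1, w) = AND(0, 0) = 0
s3 = OR(s2, s1) = OR(0, 0) = 0
s4 = AND(s3, s1) = AND(0, 0) = 0
s5 = XOR(s0, s4) = XOR(0, 0) = 0
s6 = NOR(s5, y) = NOR(0, 0) = 1
So s6 = 1 as required.

x=1 y=0 z=1 w=0 u=0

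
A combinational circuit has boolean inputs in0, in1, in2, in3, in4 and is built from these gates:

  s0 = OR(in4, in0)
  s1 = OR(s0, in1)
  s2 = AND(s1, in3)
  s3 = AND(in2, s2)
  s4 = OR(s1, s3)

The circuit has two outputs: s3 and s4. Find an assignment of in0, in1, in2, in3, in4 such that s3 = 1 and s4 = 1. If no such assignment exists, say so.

Check with in0=0, in1=1, in2=1, in3=1, in4=0:
s0 = OR(in4, in0) = OR(0, 0) = 0
s1 = OR(s0, in1) = OR(0, 1) = 1
s2 = AND(s1, in3) = AND(1, 1) = 1
s3 = AND(in2, s2) = AND(1, 1) = 1
s4 = OR(s1, s3) = OR(1, 1) = 1
So s3 = 1 and s4 = 1.

in0=0, in1=1, in2=1, in3=1, in4=0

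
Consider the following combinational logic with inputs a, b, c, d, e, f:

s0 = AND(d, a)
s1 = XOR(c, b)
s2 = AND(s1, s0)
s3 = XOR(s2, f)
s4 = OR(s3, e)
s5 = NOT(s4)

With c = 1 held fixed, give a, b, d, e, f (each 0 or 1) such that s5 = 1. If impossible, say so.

Check with c = 1 and a=1, b=1, d=1, e=0, f=0:
s0 = AND(d, a) = AND(1, 1) = 1
s1 = XOR(c, b) = XOR(1, 1) = 0
s2 = AND(s1, s0) = AND(0, 1) = 0
s3 = XOR(s2, f) = XOR(0, 0) = 0
s4 = OR(s3, e) = OR(0, 0) = 0
s5 = NOT(s4) = NOT 0 = 1
So s5 = 1.

a=1, b=1, d=1, e=0, f=0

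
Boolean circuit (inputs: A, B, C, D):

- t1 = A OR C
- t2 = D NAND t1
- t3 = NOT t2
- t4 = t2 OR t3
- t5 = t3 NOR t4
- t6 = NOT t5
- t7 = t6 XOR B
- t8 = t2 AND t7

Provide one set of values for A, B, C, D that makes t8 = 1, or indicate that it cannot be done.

A=1, B=0, C=1, D=0

Check with A=1, B=0, C=1, D=0:
t1 = A OR C = 1 OR 1 = 1
t2 = D NAND t1 = 0 NAND 1 = 1
t3 = NOT t2 = NOT 1 = 0
t4 = t2 OR t3 = 1 OR 0 = 1
t5 = t3 NOR t4 = 0 NOR 1 = 0
t6 = NOT t5 = NOT 0 = 1
t7 = t6 XOR B = 1 XOR 0 = 1
t8 = t2 AND t7 = 1 AND 1 = 1
So t8 = 1 as required.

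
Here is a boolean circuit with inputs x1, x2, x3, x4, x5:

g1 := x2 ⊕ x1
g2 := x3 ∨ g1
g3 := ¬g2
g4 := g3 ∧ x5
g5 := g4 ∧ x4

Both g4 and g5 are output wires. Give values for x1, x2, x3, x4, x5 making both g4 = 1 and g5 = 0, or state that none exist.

x1=0 x2=0 x3=0 x4=0 x5=1

Check with x1=0 x2=0 x3=0 x4=0 x5=1:
g1 = x2 ⊕ x1 = 0 ⊕ 0 = 0
g2 = x3 ∨ g1 = 0 ∨ 0 = 0
g3 = ¬g2 = ¬0 = 1
g4 = g3 ∧ x5 = 1 ∧ 1 = 1
g5 = g4 ∧ x4 = 1 ∧ 0 = 0
So g4 = 1 and g5 = 0.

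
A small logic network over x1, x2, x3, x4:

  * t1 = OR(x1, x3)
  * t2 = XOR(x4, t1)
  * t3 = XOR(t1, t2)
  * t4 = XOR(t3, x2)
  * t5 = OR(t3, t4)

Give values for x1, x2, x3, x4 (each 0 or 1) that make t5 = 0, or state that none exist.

t5 = OR(t3, t4) must be 0, so both t3 = 0 and t4 = 0.
t3 = XOR(t1, t2) must be 0, so t1 and t2 are equal.
t4 = XOR(t3, x2) must be 0, so t3 and x2 are equal.
Check with x1=0 x2=0 x3=1 x4=0:
t1 = OR(x1, x3) = OR(0, 1) = 1
t2 = XOR(x4, t1) = XOR(0, 1) = 1
t3 = XOR(t1, t2) = XOR(1, 1) = 0
t4 = XOR(t3, x2) = XOR(0, 0) = 0
t5 = OR(t3, t4) = OR(0, 0) = 0
So t5 = 0 as required.

x1=0 x2=0 x3=1 x4=0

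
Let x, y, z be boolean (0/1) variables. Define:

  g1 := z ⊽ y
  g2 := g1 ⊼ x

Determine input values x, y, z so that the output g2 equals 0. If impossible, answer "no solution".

Check with x=1 y=0 z=0:
g1 = z ⊽ y = 0 ⊽ 0 = 1
g2 = g1 ⊼ x = 1 ⊼ 1 = 0
So g2 = 0 as required.

x=1 y=0 z=0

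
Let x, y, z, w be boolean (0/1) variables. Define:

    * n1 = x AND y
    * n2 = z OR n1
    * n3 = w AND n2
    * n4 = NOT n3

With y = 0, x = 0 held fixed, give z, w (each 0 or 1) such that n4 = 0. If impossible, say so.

z=1, w=1

Check with y = 0, x = 0 and z=1, w=1:
n1 = x AND y = 0 AND 0 = 0
n2 = z OR n1 = 1 OR 0 = 1
n3 = w AND n2 = 1 AND 1 = 1
n4 = NOT n3 = NOT 1 = 0
So n4 = 0.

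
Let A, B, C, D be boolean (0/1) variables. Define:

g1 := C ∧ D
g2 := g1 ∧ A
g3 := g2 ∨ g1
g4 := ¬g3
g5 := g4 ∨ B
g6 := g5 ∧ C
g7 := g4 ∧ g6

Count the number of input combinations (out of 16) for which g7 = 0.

g7 = g4 ∧ g6 must be 0, so at least one of g4, g6 is 0.
Enumerating the 16 input combinations, 12 give g7 = 0 and 4 give g7 = 1.

12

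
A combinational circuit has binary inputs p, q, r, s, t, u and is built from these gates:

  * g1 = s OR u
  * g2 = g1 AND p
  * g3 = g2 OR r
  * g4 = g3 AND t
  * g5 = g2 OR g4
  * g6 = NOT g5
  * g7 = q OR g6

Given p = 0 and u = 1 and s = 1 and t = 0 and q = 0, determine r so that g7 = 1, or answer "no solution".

r=1

g7 = q OR g6 must be 1, so at least one of q, g6 is 1.
Check with p = 0 and u = 1 and s = 1 and t = 0 and q = 0 and r=1:
g1 = s OR u = 1 OR 1 = 1
g2 = g1 AND p = 1 AND 0 = 0
g3 = g2 OR r = 0 OR 1 = 1
g4 = g3 AND t = 1 AND 0 = 0
g5 = g2 OR g4 = 0 OR 0 = 0
g6 = NOT g5 = NOT 0 = 1
g7 = q OR g6 = 0 OR 1 = 1
So g7 = 1.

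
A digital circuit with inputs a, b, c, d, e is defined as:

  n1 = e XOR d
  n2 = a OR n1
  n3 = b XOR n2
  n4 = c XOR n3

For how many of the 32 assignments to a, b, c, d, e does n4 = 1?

n4 = c XOR n3 must be 1, so c and n3 differ.
Enumerating the 32 input combinations, 16 give n4 = 1 and 16 give n4 = 0.

16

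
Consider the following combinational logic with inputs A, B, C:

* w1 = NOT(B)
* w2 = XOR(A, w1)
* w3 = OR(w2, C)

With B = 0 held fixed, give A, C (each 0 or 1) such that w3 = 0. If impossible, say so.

A=1, C=0

Check with B = 0 and A=1, C=0:
w1 = NOT(B) = NOT 0 = 1
w2 = XOR(A, w1) = XOR(1, 1) = 0
w3 = OR(w2, C) = OR(0, 0) = 0
So w3 = 0.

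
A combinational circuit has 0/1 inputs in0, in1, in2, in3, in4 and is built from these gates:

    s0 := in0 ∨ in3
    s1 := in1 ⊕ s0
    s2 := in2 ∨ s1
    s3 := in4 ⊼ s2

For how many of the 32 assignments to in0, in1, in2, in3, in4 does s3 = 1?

s3 = in4 ⊼ s2 must be 1, so at least one of in4, s2 is 0.
Enumerating the 32 input combinations, 20 give s3 = 1 and 12 give s3 = 0.

20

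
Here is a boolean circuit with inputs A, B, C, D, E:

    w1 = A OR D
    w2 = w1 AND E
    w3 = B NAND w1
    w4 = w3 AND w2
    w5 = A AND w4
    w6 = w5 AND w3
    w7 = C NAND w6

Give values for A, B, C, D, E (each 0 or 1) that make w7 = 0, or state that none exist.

A=1, B=0, C=1, D=1, E=1

w7 = C NAND w6 must be 0, so both C = 1 and w6 = 1.
w6 = w5 AND w3 must be 1, so both w5 = 1 and w3 = 1.
Check with A=1, B=0, C=1, D=1, E=1:
w1 = A OR D = 1 OR 1 = 1
w2 = w1 AND E = 1 AND 1 = 1
w3 = B NAND w1 = 0 NAND 1 = 1
w4 = w3 AND w2 = 1 AND 1 = 1
w5 = A AND w4 = 1 AND 1 = 1
w6 = w5 AND w3 = 1 AND 1 = 1
w7 = C NAND w6 = 1 NAND 1 = 0
So w7 = 0 as required.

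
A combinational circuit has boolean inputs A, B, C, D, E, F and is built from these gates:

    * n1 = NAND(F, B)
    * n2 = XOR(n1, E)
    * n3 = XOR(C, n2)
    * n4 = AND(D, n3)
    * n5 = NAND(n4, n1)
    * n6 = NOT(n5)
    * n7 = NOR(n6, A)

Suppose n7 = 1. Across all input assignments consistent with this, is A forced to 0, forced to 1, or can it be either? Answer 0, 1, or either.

0

n7 = NOR(n6, A) must be 1, so both n6 = 0 and A = 0.
n6 = NOT(n5) must be 0, so n5 = 1.
Every assignment with n7 = 1 has A = 0; there are 26 such assignment(s).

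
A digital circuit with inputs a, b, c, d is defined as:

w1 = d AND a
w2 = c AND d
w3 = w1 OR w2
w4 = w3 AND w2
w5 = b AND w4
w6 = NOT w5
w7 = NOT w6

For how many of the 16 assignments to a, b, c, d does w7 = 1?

2

w7 = NOT w6 must be 1, so w6 = 0.
Enumerating the 16 input combinations, 2 give w7 = 1 and 14 give w7 = 0.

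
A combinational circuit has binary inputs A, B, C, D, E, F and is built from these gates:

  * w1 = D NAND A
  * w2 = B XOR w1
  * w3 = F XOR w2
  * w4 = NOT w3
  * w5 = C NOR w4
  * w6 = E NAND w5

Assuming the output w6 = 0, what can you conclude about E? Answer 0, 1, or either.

w6 = E NAND w5 must be 0, so both E = 1 and w5 = 1.
w5 = C NOR w4 must be 1, so both C = 0 and w4 = 0.
Every assignment with w6 = 0 has E = 1; there are 8 such assignment(s).

1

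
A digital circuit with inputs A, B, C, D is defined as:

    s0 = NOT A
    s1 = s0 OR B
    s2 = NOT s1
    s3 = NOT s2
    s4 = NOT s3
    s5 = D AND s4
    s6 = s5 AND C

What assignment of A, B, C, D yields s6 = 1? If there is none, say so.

s6 = s5 AND C must be 1, so both s5 = 1 and C = 1.
Check with A=1, B=0, C=1, D=1:
s0 = NOT A = NOT 1 = 0
s1 = s0 OR B = 0 OR 0 = 0
s2 = NOT s1 = NOT 0 = 1
s3 = NOT s2 = NOT 1 = 0
s4 = NOT s3 = NOT 0 = 1
s5 = D AND s4 = 1 AND 1 = 1
s6 = s5 AND C = 1 AND 1 = 1
So s6 = 1 as required.

A=1, B=0, C=1, D=1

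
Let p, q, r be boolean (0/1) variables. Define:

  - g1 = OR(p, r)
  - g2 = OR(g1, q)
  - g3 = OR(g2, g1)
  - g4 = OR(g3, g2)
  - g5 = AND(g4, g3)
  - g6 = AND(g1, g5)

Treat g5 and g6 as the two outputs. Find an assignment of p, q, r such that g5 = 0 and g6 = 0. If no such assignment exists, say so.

Check with p=0 q=0 r=0:
g1 = OR(p, r) = OR(0, 0) = 0
g2 = OR(g1, q) = OR(0, 0) = 0
g3 = OR(g2, g1) = OR(0, 0) = 0
g4 = OR(g3, g2) = OR(0, 0) = 0
g5 = AND(g4, g3) = AND(0, 0) = 0
g6 = AND(g1, g5) = AND(0, 0) = 0
So g5 = 0 and g6 = 0.

p=0 q=0 r=0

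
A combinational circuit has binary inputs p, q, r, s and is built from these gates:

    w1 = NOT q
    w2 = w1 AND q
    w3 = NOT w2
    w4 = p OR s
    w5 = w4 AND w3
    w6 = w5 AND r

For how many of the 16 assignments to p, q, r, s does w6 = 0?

w6 = w5 AND r must be 0, so at least one of w5, r is 0.
Enumerating the 16 input combinations, 10 give w6 = 0 and 6 give w6 = 1.

10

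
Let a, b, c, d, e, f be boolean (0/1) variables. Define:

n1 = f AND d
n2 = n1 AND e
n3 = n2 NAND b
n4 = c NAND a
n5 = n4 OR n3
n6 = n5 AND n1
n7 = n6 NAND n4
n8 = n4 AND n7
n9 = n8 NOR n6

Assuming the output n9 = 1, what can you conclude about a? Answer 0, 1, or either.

1

n9 = n8 NOR n6 must be 1, so both n8 = 0 and n6 = 0.
Every assignment with n9 = 1 has a = 1; there are 13 such assignment(s).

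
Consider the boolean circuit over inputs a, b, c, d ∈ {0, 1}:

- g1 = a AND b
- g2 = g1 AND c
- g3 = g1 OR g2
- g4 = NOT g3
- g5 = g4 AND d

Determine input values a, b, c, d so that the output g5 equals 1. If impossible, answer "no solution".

g5 = g4 AND d must be 1, so both g4 = 1 and d = 1.
g4 = NOT g3 must be 1, so g3 = 0.
Check with a=1 b=0 c=0 d=1:
g1 = a AND b = 1 AND 0 = 0
g2 = g1 AND c = 0 AND 0 = 0
g3 = g1 OR g2 = 0 OR 0 = 0
g4 = NOT g3 = NOT 0 = 1
g5 = g4 AND d = 1 AND 1 = 1
So g5 = 1 as required.

a=1 b=0 c=0 d=1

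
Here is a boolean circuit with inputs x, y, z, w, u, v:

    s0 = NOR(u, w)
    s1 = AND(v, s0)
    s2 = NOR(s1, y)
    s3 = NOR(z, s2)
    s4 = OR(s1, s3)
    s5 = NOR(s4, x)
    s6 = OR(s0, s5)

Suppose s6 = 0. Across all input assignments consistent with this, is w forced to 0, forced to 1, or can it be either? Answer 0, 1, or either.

either

Both values of w occur among assignments with s6 = 0:
  w=0: x=0, y=1, z=0, w=0, u=1, v=0
  w=1: x=0, y=1, z=0, w=1, u=0, v=0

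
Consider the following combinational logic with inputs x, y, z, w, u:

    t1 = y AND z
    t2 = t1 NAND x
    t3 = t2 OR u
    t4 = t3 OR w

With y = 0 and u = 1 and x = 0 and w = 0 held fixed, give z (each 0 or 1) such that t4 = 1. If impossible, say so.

z=1

t4 = t3 OR w must be 1, so at least one of t3, w is 1.
Check with y = 0 and u = 1 and x = 0 and w = 0 and z=1:
t1 = y AND z = 0 AND 1 = 0
t2 = t1 NAND x = 0 NAND 0 = 1
t3 = t2 OR u = 1 OR 1 = 1
t4 = t3 OR w = 1 OR 0 = 1
So t4 = 1.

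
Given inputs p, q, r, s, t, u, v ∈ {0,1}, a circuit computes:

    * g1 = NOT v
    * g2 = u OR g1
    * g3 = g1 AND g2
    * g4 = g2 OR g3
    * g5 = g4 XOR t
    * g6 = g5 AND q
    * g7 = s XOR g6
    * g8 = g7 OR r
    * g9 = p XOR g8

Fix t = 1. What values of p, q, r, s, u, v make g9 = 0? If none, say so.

p=1, q=1, r=0, s=0, u=0, v=1

Check with t = 1 and p=1, q=1, r=0, s=0, u=0, v=1:
g1 = NOT v = NOT 1 = 0
g2 = u OR g1 = 0 OR 0 = 0
g3 = g1 AND g2 = 0 AND 0 = 0
g4 = g2 OR g3 = 0 OR 0 = 0
g5 = g4 XOR t = 0 XOR 1 = 1
g6 = g5 AND q = 1 AND 1 = 1
g7 = s XOR g6 = 0 XOR 1 = 1
g8 = g7 OR r = 1 OR 0 = 1
g9 = p XOR g8 = 1 XOR 1 = 0
So g9 = 0.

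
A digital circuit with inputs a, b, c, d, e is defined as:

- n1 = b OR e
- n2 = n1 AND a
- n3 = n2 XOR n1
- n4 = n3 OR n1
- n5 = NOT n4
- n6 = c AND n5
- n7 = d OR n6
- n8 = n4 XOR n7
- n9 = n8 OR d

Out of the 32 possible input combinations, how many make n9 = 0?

2

n9 = n8 OR d must be 0, so both n8 = 0 and d = 0.
n8 = n4 XOR n7 must be 0, so n4 and n7 are equal.
Satisfying assignments:
  a=0, b=0, c=0, d=0, e=0
  a=1, b=0, c=0, d=0, e=0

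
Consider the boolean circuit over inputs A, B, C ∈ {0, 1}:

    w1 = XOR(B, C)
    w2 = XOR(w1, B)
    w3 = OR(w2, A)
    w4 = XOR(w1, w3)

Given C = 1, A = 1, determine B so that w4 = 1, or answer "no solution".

B=1

w4 = XOR(w1, w3) must be 1, so w1 and w3 differ.
Check with C = 1, A = 1 and B=1:
w1 = XOR(B, C) = XOR(1, 1) = 0
w2 = XOR(w1, B) = XOR(0, 1) = 1
w3 = OR(w2, A) = OR(1, 1) = 1
w4 = XOR(w1, w3) = XOR(0, 1) = 1
So w4 = 1.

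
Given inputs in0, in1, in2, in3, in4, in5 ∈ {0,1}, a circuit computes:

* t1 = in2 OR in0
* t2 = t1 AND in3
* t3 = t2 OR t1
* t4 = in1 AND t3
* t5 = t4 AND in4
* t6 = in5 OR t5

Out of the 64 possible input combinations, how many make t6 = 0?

26

t6 = in5 OR t5 must be 0, so both in5 = 0 and t5 = 0.
t5 = t4 AND in4 must be 0, so at least one of t4, in4 is 0.
Enumerating the 64 input combinations, 26 give t6 = 0 and 38 give t6 = 1.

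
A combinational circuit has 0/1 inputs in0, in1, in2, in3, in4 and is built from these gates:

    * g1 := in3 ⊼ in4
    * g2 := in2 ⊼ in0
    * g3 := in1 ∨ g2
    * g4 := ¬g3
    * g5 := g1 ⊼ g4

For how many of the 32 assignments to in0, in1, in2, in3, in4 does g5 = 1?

g5 = g1 ⊼ g4 must be 1, so at least one of g1, g4 is 0.
Enumerating the 32 input combinations, 29 give g5 = 1 and 3 give g5 = 0.

29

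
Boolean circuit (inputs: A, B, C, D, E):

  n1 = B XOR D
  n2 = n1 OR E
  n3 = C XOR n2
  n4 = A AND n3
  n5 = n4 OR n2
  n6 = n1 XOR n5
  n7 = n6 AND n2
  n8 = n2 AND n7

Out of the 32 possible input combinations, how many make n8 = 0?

24

n8 = n2 AND n7 must be 0, so at least one of n2, n7 is 0.
Enumerating the 32 input combinations, 24 give n8 = 0 and 8 give n8 = 1.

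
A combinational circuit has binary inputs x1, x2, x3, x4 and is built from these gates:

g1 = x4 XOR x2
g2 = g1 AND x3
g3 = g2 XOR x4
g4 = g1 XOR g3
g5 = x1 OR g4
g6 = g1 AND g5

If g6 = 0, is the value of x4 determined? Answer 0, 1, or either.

Both values of x4 occur among assignments with g6 = 0:
  x4=0: x1=0, x2=0, x3=0, x4=0
  x4=1: x1=0, x2=0, x3=0, x4=1

either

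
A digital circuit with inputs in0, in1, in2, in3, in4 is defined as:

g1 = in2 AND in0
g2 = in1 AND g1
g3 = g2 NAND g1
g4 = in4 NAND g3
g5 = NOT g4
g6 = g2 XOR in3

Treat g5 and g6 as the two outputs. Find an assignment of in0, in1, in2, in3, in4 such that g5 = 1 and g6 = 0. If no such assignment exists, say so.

in0=1, in1=0, in2=1, in3=0, in4=1

Check with in0=1, in1=0, in2=1, in3=0, in4=1:
g1 = in2 AND in0 = 1 AND 1 = 1
g2 = in1 AND g1 = 0 AND 1 = 0
g3 = g2 NAND g1 = 0 NAND 1 = 1
g4 = in4 NAND g3 = 1 NAND 1 = 0
g5 = NOT g4 = NOT 0 = 1
g6 = g2 XOR in3 = 0 XOR 0 = 0
So g5 = 1 and g6 = 0.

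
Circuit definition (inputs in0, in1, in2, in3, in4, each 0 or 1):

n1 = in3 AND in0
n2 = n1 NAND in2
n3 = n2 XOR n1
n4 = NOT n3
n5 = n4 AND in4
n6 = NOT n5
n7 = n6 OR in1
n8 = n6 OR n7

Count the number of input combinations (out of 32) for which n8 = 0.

n8 = n6 OR n7 must be 0, so both n6 = 0 and n7 = 0.
n6 = NOT n5 must be 0, so n5 = 1.
Satisfying assignments:
  in0=1, in1=0, in2=0, in3=1, in4=1

1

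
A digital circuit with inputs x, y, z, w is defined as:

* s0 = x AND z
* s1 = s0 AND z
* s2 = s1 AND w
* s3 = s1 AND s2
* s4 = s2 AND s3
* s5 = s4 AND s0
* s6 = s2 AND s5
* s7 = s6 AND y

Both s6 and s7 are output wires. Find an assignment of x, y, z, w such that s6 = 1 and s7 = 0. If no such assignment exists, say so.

Check with x=1, y=0, z=1, w=1:
s0 = x AND z = 1 AND 1 = 1
s1 = s0 AND z = 1 AND 1 = 1
s2 = s1 AND w = 1 AND 1 = 1
s3 = s1 AND s2 = 1 AND 1 = 1
s4 = s2 AND s3 = 1 AND 1 = 1
s5 = s4 AND s0 = 1 AND 1 = 1
s6 = s2 AND s5 = 1 AND 1 = 1
s7 = s6 AND y = 1 AND 0 = 0
So s6 = 1 and s7 = 0.

x=1, y=0, z=1, w=1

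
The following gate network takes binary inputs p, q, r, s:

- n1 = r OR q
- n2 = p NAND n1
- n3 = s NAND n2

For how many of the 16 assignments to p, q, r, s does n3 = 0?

n3 = s NAND n2 must be 0, so both s = 1 and n2 = 1.
n2 = p NAND n1 must be 1, so at least one of p, n1 is 0.
Enumerating the 16 input combinations, 5 give n3 = 0 and 11 give n3 = 1.

5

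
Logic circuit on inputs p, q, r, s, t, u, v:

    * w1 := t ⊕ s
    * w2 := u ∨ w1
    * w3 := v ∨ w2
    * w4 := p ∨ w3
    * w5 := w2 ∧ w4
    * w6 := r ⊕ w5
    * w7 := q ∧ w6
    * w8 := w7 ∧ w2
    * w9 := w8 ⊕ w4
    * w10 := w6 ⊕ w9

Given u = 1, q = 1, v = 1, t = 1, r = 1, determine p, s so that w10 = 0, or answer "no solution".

no solution exists

With u = 1, q = 1, v = 1, t = 1, r = 1 fixed, none of the 4 settings of p, s give w10 = 0.
For example, with p=0, s=0:
w1 = t ⊕ s = 1 ⊕ 0 = 1
w2 = u ∨ w1 = 1 ∨ 1 = 1
w3 = v ∨ w2 = 1 ∨ 1 = 1
w4 = p ∨ w3 = 0 ∨ 1 = 1
w5 = w2 ∧ w4 = 1 ∧ 1 = 1
w6 = r ⊕ w5 = 1 ⊕ 1 = 0
w7 = q ∧ w6 = 1 ∧ 0 = 0
w8 = w7 ∧ w2 = 0 ∧ 1 = 0
w9 = w8 ⊕ w4 = 0 ⊕ 1 = 1
w10 = w6 ⊕ w9 = 0 ⊕ 1 = 1
giving w10 = 1 ≠ 0.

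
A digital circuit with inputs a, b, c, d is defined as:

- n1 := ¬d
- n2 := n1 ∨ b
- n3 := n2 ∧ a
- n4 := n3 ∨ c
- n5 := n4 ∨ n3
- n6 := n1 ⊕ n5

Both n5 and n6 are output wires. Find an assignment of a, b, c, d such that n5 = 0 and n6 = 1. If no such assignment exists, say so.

Check with a=0, b=0, c=0, d=0:
n1 = ¬d = ¬0 = 1
n2 = n1 ∨ b = 1 ∨ 0 = 1
n3 = n2 ∧ a = 1 ∧ 0 = 0
n4 = n3 ∨ c = 0 ∨ 0 = 0
n5 = n4 ∨ n3 = 0 ∨ 0 = 0
n6 = n1 ⊕ n5 = 1 ⊕ 0 = 1
So n5 = 0 and n6 = 1.

a=0, b=0, c=0, d=0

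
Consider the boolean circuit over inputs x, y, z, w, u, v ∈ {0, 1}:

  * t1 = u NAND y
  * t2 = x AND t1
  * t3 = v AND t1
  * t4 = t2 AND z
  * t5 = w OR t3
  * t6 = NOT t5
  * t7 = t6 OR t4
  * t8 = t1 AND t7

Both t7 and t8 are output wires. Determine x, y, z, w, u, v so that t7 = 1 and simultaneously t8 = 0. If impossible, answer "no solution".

x=0, y=1, z=0, w=0, u=1, v=0

Check with x=0, y=1, z=0, w=0, u=1, v=0:
t1 = u NAND y = 1 NAND 1 = 0
t2 = x AND t1 = 0 AND 0 = 0
t3 = v AND t1 = 0 AND 0 = 0
t4 = t2 AND z = 0 AND 0 = 0
t5 = w OR t3 = 0 OR 0 = 0
t6 = NOT t5 = NOT 0 = 1
t7 = t6 OR t4 = 1 OR 0 = 1
t8 = t1 AND t7 = 0 AND 1 = 0
So t7 = 1 and t8 = 0.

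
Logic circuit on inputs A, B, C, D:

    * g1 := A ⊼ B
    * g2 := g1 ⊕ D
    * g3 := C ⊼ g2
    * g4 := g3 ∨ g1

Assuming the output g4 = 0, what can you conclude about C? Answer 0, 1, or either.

g4 = g3 ∨ g1 must be 0, so both g3 = 0 and g1 = 0.
g3 = C ⊼ g2 must be 0, so both C = 1 and g2 = 1.
g1 = A ⊼ B must be 0, so both A = 1 and B = 1.
Every assignment with g4 = 0 has C = 1; there are 1 such assignment(s).
  A=1, B=1, C=1, D=1

1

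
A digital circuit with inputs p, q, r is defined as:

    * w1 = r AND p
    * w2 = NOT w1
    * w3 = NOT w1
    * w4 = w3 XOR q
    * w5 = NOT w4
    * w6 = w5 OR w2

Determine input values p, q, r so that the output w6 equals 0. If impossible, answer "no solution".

p=1, q=1, r=1

Check with p=1, q=1, r=1:
w1 = r AND p = 1 AND 1 = 1
w2 = NOT w1 = NOT 1 = 0
w3 = NOT w1 = NOT 1 = 0
w4 = w3 XOR q = 0 XOR 1 = 1
w5 = NOT w4 = NOT 1 = 0
w6 = w5 OR w2 = 0 OR 0 = 0
So w6 = 0 as required.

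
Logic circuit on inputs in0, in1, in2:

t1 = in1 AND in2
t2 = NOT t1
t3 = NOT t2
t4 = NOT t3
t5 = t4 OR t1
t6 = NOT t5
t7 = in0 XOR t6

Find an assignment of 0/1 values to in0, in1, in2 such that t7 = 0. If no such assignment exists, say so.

in0=0 in1=1 in2=0

t7 = in0 XOR t6 must be 0, so in0 and t6 are equal.
Check with in0=0 in1=1 in2=0:
t1 = in1 AND in2 = 1 AND 0 = 0
t2 = NOT t1 = NOT 0 = 1
t3 = NOT t2 = NOT 1 = 0
t4 = NOT t3 = NOT 0 = 1
t5 = t4 OR t1 = 1 OR 0 = 1
t6 = NOT t5 = NOT 1 = 0
t7 = in0 XOR t6 = 0 XOR 0 = 0
So t7 = 0 as required.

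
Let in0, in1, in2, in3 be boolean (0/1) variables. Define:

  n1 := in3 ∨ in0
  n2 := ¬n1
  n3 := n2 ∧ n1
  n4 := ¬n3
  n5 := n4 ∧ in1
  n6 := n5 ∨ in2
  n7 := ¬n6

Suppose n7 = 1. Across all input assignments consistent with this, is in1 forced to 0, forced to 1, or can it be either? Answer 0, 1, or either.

n7 = ¬n6 must be 1, so n6 = 0.
n6 = n5 ∨ in2 must be 0, so both n5 = 0 and in2 = 0.
n5 = n4 ∧ in1 must be 0, so at least one of n4, in1 is 0.
Every assignment with n7 = 1 has in1 = 0; there are 4 such assignment(s).
  in0=0, in1=0, in2=0, in3=0
  in0=0, in1=0, in2=0, in3=1
  in0=1, in1=0, in2=0, in3=0
  in0=1, in1=0, in2=0, in3=1

0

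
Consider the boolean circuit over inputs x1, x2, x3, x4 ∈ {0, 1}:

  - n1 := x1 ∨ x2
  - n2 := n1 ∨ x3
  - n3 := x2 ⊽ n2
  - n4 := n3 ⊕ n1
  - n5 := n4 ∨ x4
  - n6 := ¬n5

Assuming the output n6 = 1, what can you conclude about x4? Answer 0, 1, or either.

0

n6 = ¬n5 must be 1, so n5 = 0.
n5 = n4 ∨ x4 must be 0, so both n4 = 0 and x4 = 0.
n4 = n3 ⊕ n1 must be 0, so n3 and n1 are equal.
Every assignment with n6 = 1 has x4 = 0; there are 1 such assignment(s).
  x1=0, x2=0, x3=1, x4=0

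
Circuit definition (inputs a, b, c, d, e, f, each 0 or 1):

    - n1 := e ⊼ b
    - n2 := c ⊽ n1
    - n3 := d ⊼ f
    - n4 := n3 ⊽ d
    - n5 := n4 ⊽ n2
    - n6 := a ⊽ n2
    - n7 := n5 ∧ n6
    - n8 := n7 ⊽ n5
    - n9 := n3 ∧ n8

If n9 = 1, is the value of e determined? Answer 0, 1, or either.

n9 = n3 ∧ n8 must be 1, so both n3 = 1 and n8 = 1.
n3 = d ⊼ f must be 1, so at least one of d, f is 0.
n8 = n7 ⊽ n5 must be 1, so both n7 = 0 and n5 = 0.
Every assignment with n9 = 1 has e = 1; there are 6 such assignment(s).

1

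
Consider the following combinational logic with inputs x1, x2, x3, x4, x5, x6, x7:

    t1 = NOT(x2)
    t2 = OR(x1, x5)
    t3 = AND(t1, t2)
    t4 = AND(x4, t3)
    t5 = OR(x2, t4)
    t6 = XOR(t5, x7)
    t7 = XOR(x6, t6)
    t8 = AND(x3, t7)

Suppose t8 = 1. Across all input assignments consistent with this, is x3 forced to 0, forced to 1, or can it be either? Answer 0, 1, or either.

1

t8 = AND(x3, t7) must be 1, so both x3 = 1 and t7 = 1.
t7 = XOR(x6, t6) must be 1, so x6 and t6 differ.
Every assignment with t8 = 1 has x3 = 1; there are 32 such assignment(s).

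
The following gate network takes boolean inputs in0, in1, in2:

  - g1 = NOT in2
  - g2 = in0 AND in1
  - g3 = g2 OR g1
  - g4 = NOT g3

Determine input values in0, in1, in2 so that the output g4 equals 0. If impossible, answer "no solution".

in0=1, in1=1, in2=0

g4 = NOT g3 must be 0, so g3 = 1.
g3 = g2 OR g1 must be 1, so at least one of g2, g1 is 1.
Check with in0=1, in1=1, in2=0:
g1 = NOT in2 = NOT 0 = 1
g2 = in0 AND in1 = 1 AND 1 = 1
g3 = g2 OR g1 = 1 OR 1 = 1
g4 = NOT g3 = NOT 1 = 0
So g4 = 0 as required.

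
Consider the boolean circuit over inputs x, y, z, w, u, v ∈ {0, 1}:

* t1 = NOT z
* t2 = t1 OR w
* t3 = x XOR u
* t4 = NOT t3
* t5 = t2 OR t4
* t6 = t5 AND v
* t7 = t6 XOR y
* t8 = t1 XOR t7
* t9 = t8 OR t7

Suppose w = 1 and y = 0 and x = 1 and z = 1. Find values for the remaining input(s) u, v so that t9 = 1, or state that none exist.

t9 = t8 OR t7 must be 1, so at least one of t8, t7 is 1.
Check with w = 1 and y = 0 and x = 1 and z = 1 and u=1, v=1:
t1 = NOT z = NOT 1 = 0
t2 = t1 OR w = 0 OR 1 = 1
t3 = x XOR u = 1 XOR 1 = 0
t4 = NOT t3 = NOT 0 = 1
t5 = t2 OR t4 = 1 OR 1 = 1
t6 = t5 AND v = 1 AND 1 = 1
t7 = t6 XOR y = 1 XOR 0 = 1
t8 = t1 XOR t7 = 0 XOR 1 = 1
t9 = t8 OR t7 = 1 OR 1 = 1
So t9 = 1.

u=1, v=1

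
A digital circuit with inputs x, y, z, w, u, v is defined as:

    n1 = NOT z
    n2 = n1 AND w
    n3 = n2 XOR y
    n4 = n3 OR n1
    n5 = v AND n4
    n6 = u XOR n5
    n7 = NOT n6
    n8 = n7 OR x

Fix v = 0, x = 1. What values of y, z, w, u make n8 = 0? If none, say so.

no solution exists

With v = 0, x = 1 fixed, none of the 16 settings of y, z, w, u give n8 = 0.
For example, with y=0, z=0, w=1, u=1:
n1 = NOT z = NOT 0 = 1
n2 = n1 AND w = 1 AND 1 = 1
n3 = n2 XOR y = 1 XOR 0 = 1
n4 = n3 OR n1 = 1 OR 1 = 1
n5 = v AND n4 = 0 AND 1 = 0
n6 = u XOR n5 = 1 XOR 0 = 1
n7 = NOT n6 = NOT 1 = 0
n8 = n7 OR x = 0 OR 1 = 1
giving n8 = 1 ≠ 0.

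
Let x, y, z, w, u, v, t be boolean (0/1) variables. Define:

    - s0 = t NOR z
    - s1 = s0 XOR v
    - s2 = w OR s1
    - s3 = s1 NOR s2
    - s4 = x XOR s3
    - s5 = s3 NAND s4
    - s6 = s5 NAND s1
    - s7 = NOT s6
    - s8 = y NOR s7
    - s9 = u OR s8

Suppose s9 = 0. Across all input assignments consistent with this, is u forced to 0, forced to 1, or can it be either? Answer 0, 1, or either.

0

s9 = u OR s8 must be 0, so both u = 0 and s8 = 0.
Every assignment with s9 = 0 has u = 0; there are 48 such assignment(s).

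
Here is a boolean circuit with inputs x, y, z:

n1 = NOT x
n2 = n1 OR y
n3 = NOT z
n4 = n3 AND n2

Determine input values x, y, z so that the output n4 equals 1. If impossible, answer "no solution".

n4 = n3 AND n2 must be 1, so both n3 = 1 and n2 = 1.
n3 = NOT z must be 1, so z = 0.
n2 = n1 OR y must be 1, so at least one of n1, y is 1.
Check with x=1, y=1, z=0:
n1 = NOT x = NOT 1 = 0
n2 = n1 OR y = 0 OR 1 = 1
n3 = NOT z = NOT 0 = 1
n4 = n3 AND n2 = 1 AND 1 = 1
So n4 = 1 as required.

x=1, y=1, z=0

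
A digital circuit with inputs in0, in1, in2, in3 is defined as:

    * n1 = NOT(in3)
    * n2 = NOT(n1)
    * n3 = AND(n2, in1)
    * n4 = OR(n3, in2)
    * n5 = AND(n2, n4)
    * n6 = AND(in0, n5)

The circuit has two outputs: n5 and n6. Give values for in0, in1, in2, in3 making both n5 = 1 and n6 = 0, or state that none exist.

in0=0, in1=1, in2=0, in3=1

Check with in0=0, in1=1, in2=0, in3=1:
n1 = NOT(in3) = NOT 1 = 0
n2 = NOT(n1) = NOT 0 = 1
n3 = AND(n2, in1) = AND(1, 1) = 1
n4 = OR(n3, in2) = OR(1, 0) = 1
n5 = AND(n2, n4) = AND(1, 1) = 1
n6 = AND(in0, n5) = AND(0, 1) = 0
So n5 = 1 and n6 = 0.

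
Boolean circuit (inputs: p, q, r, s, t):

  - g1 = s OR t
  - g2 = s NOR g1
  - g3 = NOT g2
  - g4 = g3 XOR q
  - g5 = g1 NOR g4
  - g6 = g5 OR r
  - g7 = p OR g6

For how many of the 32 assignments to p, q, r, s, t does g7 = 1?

g7 = p OR g6 must be 1, so at least one of p, g6 is 1.
Enumerating the 32 input combinations, 25 give g7 = 1 and 7 give g7 = 0.

25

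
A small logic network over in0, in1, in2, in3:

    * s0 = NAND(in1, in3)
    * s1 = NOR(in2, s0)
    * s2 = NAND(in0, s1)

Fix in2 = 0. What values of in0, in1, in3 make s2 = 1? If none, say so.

Check with in2 = 0 and in0=0, in1=0, in3=1:
s0 = NAND(in1, in3) = NAND(0, 1) = 1
s1 = NOR(in2, s0) = NOR(0, 1) = 0
s2 = NAND(in0, s1) = NAND(0, 0) = 1
So s2 = 1.

in0=0 in1=0 in3=1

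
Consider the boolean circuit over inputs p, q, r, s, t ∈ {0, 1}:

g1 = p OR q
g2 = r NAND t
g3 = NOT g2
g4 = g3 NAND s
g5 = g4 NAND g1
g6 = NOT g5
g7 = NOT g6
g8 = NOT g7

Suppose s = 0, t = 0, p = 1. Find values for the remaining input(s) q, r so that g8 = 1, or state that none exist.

q=0, r=1

g8 = NOT g7 must be 1, so g7 = 0.
Check with s = 0, t = 0, p = 1 and q=0, r=1:
g1 = p OR q = 1 OR 0 = 1
g2 = r NAND t = 1 NAND 0 = 1
g3 = NOT g2 = NOT 1 = 0
g4 = g3 NAND s = 0 NAND 0 = 1
g5 = g4 NAND g1 = 1 NAND 1 = 0
g6 = NOT g5 = NOT 0 = 1
g7 = NOT g6 = NOT 1 = 0
g8 = NOT g7 = NOT 0 = 1
So g8 = 1.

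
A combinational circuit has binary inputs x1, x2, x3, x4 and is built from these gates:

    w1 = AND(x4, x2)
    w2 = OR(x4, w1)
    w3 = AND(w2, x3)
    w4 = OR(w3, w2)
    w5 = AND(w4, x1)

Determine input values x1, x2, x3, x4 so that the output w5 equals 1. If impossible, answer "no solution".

w5 = AND(w4, x1) must be 1, so both w4 = 1 and x1 = 1.
w4 = OR(w3, w2) must be 1, so at least one of w3, w2 is 1.
Check with x1=1, x2=0, x3=0, x4=1:
w1 = AND(x4, x2) = AND(1, 0) = 0
w2 = OR(x4, w1) = OR(1, 0) = 1
w3 = AND(w2, x3) = AND(1, 0) = 0
w4 = OR(w3, w2) = OR(0, 1) = 1
w5 = AND(w4, x1) = AND(1, 1) = 1
So w5 = 1 as required.

x1=1, x2=0, x3=0, x4=1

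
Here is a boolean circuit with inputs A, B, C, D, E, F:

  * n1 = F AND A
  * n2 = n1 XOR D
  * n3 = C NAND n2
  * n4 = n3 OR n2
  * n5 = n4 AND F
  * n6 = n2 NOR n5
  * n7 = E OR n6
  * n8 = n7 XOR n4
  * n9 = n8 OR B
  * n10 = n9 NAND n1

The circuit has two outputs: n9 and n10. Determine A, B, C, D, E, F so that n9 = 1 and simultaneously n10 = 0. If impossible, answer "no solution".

A=1 B=1 C=1 D=0 E=0 F=1

Check with A=1 B=1 C=1 D=0 E=0 F=1:
n1 = F AND A = 1 AND 1 = 1
n2 = n1 XOR D = 1 XOR 0 = 1
n3 = C NAND n2 = 1 NAND 1 = 0
n4 = n3 OR n2 = 0 OR 1 = 1
n5 = n4 AND F = 1 AND 1 = 1
n6 = n2 NOR n5 = 1 NOR 1 = 0
n7 = E OR n6 = 0 OR 0 = 0
n8 = n7 XOR n4 = 0 XOR 1 = 1
n9 = n8 OR B = 1 OR 1 = 1
n10 = n9 NAND n1 = 1 NAND 1 = 0
So n9 = 1 and n10 = 0.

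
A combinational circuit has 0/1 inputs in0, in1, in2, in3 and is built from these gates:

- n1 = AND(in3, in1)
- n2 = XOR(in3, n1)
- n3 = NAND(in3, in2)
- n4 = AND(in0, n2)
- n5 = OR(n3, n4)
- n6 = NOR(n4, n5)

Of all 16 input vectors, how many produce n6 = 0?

n6 = NOR(n4, n5) must be 0, so at least one of n4, n5 is 1.
Enumerating the 16 input combinations, 13 give n6 = 0 and 3 give n6 = 1.

13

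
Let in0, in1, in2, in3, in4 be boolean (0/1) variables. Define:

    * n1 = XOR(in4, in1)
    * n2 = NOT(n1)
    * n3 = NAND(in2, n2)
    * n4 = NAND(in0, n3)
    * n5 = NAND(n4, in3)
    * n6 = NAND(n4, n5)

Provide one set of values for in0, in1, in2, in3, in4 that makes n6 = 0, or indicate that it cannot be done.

in0=0 in1=0 in2=0 in3=0 in4=0

n6 = NAND(n4, n5) must be 0, so both n4 = 1 and n5 = 1.
n4 = NAND(in0, n3) must be 1, so at least one of in0, n3 is 0.
Check with in0=0 in1=0 in2=0 in3=0 in4=0:
n1 = XOR(in4, in1) = XOR(0, 0) = 0
n2 = NOT(n1) = NOT 0 = 1
n3 = NAND(in2, n2) = NAND(0, 1) = 1
n4 = NAND(in0, n3) = NAND(0, 1) = 1
n5 = NAND(n4, in3) = NAND(1, 0) = 1
n6 = NAND(n4, n5) = NAND(1, 1) = 0
So n6 = 0 as required.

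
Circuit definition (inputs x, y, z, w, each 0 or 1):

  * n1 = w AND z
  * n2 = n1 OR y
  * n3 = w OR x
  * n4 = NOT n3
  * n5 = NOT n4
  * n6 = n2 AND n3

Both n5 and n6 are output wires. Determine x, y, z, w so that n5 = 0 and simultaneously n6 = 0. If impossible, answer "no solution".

Check with x=0, y=0, z=0, w=0:
n1 = w AND z = 0 AND 0 = 0
n2 = n1 OR y = 0 OR 0 = 0
n3 = w OR x = 0 OR 0 = 0
n4 = NOT n3 = NOT 0 = 1
n5 = NOT n4 = NOT 1 = 0
n6 = n2 AND n3 = 0 AND 0 = 0
So n5 = 0 and n6 = 0.

x=0, y=0, z=0, w=0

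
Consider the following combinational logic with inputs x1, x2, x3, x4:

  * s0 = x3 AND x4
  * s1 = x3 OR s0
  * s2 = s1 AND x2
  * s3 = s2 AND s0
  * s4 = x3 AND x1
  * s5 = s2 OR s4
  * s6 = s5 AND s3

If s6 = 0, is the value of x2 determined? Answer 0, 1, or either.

Both values of x2 occur among assignments with s6 = 0:
  x2=0: x1=0, x2=0, x3=0, x4=0
  x2=1: x1=0, x2=1, x3=0, x4=0

either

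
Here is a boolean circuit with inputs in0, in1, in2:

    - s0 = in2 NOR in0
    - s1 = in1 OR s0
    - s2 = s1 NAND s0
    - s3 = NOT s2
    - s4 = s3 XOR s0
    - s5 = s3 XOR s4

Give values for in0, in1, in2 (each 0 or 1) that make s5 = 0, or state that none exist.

in0=1, in1=1, in2=0

Check with in0=1, in1=1, in2=0:
s0 = in2 NOR in0 = 0 NOR 1 = 0
s1 = in1 OR s0 = 1 OR 0 = 1
s2 = s1 NAND s0 = 1 NAND 0 = 1
s3 = NOT s2 = NOT 1 = 0
s4 = s3 XOR s0 = 0 XOR 0 = 0
s5 = s3 XOR s4 = 0 XOR 0 = 0
So s5 = 0 as required.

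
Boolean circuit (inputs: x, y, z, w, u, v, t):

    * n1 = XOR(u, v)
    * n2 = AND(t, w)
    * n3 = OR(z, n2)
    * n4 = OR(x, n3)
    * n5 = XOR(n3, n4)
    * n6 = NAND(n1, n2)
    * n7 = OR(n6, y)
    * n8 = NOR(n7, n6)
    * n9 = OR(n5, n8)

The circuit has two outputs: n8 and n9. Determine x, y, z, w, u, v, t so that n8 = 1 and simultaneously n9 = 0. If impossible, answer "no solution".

Across all 128 input combinations, none give both n8 = 1 and n9 = 0.

no solution exists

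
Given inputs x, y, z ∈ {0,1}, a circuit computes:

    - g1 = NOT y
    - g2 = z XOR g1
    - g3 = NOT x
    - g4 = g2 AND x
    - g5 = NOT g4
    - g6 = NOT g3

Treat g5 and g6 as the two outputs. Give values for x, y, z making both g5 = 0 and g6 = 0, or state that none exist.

Across all 8 input combinations, none give both g5 = 0 and g6 = 0.

no solution exists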